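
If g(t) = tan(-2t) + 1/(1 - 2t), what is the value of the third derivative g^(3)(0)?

32

Expand each term separately and add.
The coefficient of t^3 in the expansion is 16/3, so g′′′(0) = 3! * (16/3) = 32.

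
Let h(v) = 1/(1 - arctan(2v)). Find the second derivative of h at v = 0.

8

Compose series: expand the inner function first, then feed it into the outer expansion.
The coefficient of v^2 in the expansion is 4, so h′′(0) = 2! * (4) = 8.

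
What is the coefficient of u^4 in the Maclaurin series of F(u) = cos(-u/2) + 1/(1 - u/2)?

25/384

Combine the two series term by term.
F(0) = 2
F′(0) = 1/2
F′′(0) = 1/4
F′′′(0) = 3/4
F^(4)(0) = 25/16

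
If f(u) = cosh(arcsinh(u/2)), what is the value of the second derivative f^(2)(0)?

Substitute the inner expansion into the outer series and collect powers.
From the series, [u^2] f = 1/8; multiply by 2! = 2 to get 1/4.

1/4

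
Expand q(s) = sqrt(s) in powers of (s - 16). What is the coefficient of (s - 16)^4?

[(s - 16)^0] = 4;  [(s - 16)^1] = 1/8;  [(s - 16)^2] = -1/512;  [(s - 16)^3] = 1/16384;  [(s - 16)^4] = -5/2097152.

-5/2097152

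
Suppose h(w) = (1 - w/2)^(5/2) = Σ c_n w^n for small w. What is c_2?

15/32

[w^0] = 1;  [w^1] = -5/4;  [w^2] = 15/32.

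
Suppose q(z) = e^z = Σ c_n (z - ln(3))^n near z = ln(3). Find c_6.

q(ln(3)) = 3
q′(ln(3)) = 3
q′′(ln(3)) = 3
q′′′(ln(3)) = 3
q^(4)(ln(3)) = 3
q^(5)(ln(3)) = 3
q^(6)(ln(3)) = 3
Dividing each by k! gives the coefficients c_0, ..., c_6.

1/240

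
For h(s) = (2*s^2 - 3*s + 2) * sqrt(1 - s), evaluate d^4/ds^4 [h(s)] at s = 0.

-27/8

Shift and add copies of the series according to the polynomial's terms.
From the series, [s^4] h = -9/64; multiply by 4! = 24 to get -27/8.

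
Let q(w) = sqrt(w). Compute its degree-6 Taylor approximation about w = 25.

q(25) = 5
q′(25) = 1/10
q′′(25) = -1/500
q′′′(25) = 3/25000
q^(4)(25) = -3/250000
q^(5)(25) = 21/12500000
q^(6)(25) = -189/625000000

-21*(w - 25)^6/50000000000 + 7*(w - 25)^5/500000000 - (w - 25)^4/2000000 + (w - 25)^3/50000 - (w - 25)^2/1000 + (w - 25)/10 + 5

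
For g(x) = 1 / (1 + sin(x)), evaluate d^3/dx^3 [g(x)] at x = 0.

-5

Expand as Σ (-1)^k u^k with u equal to the inner function's series.
From the series, [x^3] g = -5/6; multiply by 3! = 6 to get -5.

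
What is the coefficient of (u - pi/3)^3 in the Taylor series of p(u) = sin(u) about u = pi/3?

-1/12

[(u - pi/3)^0] = sqrt(3)/2;  [(u - pi/3)^1] = 1/2;  [(u - pi/3)^2] = -sqrt(3)/4;  [(u - pi/3)^3] = -1/12.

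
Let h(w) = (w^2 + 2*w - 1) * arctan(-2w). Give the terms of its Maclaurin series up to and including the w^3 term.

-14*w^3/3 - 4*w^2 + 2*w

Distribute the polynomial across the series and collect like powers.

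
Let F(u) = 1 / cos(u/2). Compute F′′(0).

1/4

Write the quotient as an unknown series and match coefficients against numerator = denominator · series.
From the series, [u^2] F = 1/8; multiply by 2! = 2 to get 1/4.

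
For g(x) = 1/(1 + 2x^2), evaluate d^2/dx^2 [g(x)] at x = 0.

-4

Apply the Taylor formula c_k = f^(k)(a)/k!.
The coefficient of x^2 in the expansion is -2, so g′′(0) = 2! * (-2) = -4.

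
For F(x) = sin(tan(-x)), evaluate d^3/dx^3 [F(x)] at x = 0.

-1

Plug the Maclaurin series of the inner function into that of the outer and collect terms.
From the series, [x^3] F = -1/6; multiply by 3! = 6 to get -1.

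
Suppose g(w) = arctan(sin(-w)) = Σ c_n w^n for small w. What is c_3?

1/2

Let u equal the inner series; expand the outer function in u and truncate.
[w^0] = 0;  [w^1] = -1;  [w^2] = 0;  [w^3] = 1/2.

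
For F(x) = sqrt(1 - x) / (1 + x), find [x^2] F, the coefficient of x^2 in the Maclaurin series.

11/8

Write out both Maclaurin series and multiply, keeping only the needed powers.
F(0) = 1
F′(0) = -3/2
F′′(0) = 11/4
Then c_k = F^(k)(0)/k! gives each Taylor coefficient.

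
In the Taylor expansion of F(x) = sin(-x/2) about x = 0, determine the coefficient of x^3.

1/48

F(0) = 0
F′(0) = -1/2
F′′(0) = 0
F′′′(0) = 1/8
So c_3 = F′′′(0)/3! = 1/48.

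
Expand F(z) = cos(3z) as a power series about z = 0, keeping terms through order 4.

27*z^4/8 - 9*z^2/2 + 1

F(0) = 1
F′(0) = 0
F′′(0) = -9
F′′′(0) = 0
F^(4)(0) = 81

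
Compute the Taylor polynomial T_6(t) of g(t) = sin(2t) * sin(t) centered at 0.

Write out both Maclaurin series and multiply, keeping only the needed powers.
[t^0] = 0;  [t^1] = 0;  [t^2] = 2;  [t^3] = 0;  [t^4] = -5/3;  [t^5] = 0;  [t^6] = 91/180.

91*t^6/180 - 5*t^4/3 + 2*t^2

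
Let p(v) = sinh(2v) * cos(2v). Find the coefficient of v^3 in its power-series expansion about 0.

Multiply the two series term by term and collect like powers.
[v^0] = 0;  [v^1] = 2;  [v^2] = 0;  [v^3] = -8/3.
So c_3 = p′′′(0)/3! = -8/3.

-8/3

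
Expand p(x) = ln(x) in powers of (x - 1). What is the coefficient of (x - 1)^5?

Apply the Taylor formula c_k = f^(k)(a)/k!.
p(1) = 0
p′(1) = 1
p′′(1) = -1
p′′′(1) = 2
p^(4)(1) = -6
p^(5)(1) = 24
So c_5 = p^(5)(1)/5! = 1/5.

1/5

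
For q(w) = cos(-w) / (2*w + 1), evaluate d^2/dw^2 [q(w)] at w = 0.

7

Multiply the numerator's expansion by the denominator's geometric series.
From the series, [w^2] q = 7/2; multiply by 2! = 2 to get 7.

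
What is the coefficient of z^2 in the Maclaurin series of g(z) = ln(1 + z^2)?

1

Differentiate repeatedly and evaluate at the center.
g(0) = 0
g′(0) = 0
g′′(0) = 2
The Taylor polynomial is Σ g^(k)(0)/k! · z^k.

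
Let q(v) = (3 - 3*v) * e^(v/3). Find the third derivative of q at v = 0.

-8/9

Shift and add copies of the series according to the polynomial's terms.
The coefficient of v^3 in the expansion is -4/27, so q′′′(0) = 3! * (-4/27) = -8/9.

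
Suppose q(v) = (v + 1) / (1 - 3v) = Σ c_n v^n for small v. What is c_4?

Distribute the polynomial across the series and collect like powers.
q(0) = 1
q′(0) = 4
q′′(0) = 24
q′′′(0) = 216
q^(4)(0) = 2592
So c_4 = q^(4)(0)/4! = 108.

108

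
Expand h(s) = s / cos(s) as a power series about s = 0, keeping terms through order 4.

Divide the numerator series by the denominator series (power-series long division).
[s^0] = 0;  [s^1] = 1;  [s^2] = 0;  [s^3] = 1/2;  [s^4] = 0.

s^3/2 + s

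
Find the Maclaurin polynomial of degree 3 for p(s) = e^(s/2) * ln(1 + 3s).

Multiply the two series term by term and collect like powers.
[s^0] = 0;  [s^1] = 3;  [s^2] = -3;  [s^3] = 57/8.

57*s^3/8 - 3*s^2 + 3*s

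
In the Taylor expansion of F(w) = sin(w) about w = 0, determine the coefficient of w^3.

Apply the Taylor formula c_k = f^(k)(a)/k!.
F(0) = 0
F′(0) = 1
F′′(0) = 0
F′′′(0) = -1
Then c_k = F^(k)(0)/k! gives each Taylor coefficient.

-1/6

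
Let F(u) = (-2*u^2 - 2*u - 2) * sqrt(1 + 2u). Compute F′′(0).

Shift and add copies of the series according to the polynomial's terms.
The coefficient of u^2 in the expansion is -3, so F′′(0) = 2! * (-3) = -6.

-6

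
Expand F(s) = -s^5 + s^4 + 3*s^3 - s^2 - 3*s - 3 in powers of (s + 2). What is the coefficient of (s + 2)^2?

Compute the successive derivatives at the expansion point and divide by k!.
F(-2) = 23
F′(-2) = -75
F′′(-2) = 170

85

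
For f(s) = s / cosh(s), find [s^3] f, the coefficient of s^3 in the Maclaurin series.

-1/2

Write the quotient as an unknown series and match coefficients against numerator = denominator · series.
f(0) = 0
f′(0) = 1
f′′(0) = 0
f′′′(0) = -3
Dividing each by k! gives the coefficients c_0, ..., c_3.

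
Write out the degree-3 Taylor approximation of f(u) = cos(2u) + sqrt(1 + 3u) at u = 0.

27*u^3/16 - 25*u^2/8 + 3*u/2 + 2

Combine the two series term by term.
f(0) = 2
f′(0) = 3/2
f′′(0) = -25/4
f′′′(0) = 81/8
The Taylor polynomial is Σ f^(k)(0)/k! · u^k.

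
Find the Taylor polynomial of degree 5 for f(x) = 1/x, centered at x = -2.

[(x + 2)^0] = -1/2;  [(x + 2)^1] = -1/4;  [(x + 2)^2] = -1/8;  [(x + 2)^3] = -1/16;  [(x + 2)^4] = -1/32;  [(x + 2)^5] = -1/64.

-(x + 2)^5/64 - (x + 2)^4/32 - (x + 2)^3/16 - (x + 2)^2/8 - (x + 2)/4 - 1/2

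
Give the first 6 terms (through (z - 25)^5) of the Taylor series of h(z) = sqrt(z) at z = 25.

7*(z - 25)^5/500000000 - (z - 25)^4/2000000 + (z - 25)^3/50000 - (z - 25)^2/1000 + (z - 25)/10 + 5

h(25) = 5
h′(25) = 1/10
h′′(25) = -1/500
h′′′(25) = 3/25000
h^(4)(25) = -3/250000
h^(5)(25) = 21/12500000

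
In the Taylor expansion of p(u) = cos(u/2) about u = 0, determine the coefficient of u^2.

Use the known series and substitute for the argument.

-1/8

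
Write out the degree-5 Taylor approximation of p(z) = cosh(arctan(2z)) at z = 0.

-14*z^4/3 + 2*z^2 + 1

Substitute the inner expansion into the outer series and collect powers.
p(0) = 1
p′(0) = 0
p′′(0) = 4
p′′′(0) = 0
p^(4)(0) = -112
p^(5)(0) = 0
Dividing each by k! gives the coefficients c_0, ..., c_5.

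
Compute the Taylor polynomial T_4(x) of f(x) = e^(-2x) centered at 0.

2*x^4/3 - 4*x^3/3 + 2*x^2 - 2*x + 1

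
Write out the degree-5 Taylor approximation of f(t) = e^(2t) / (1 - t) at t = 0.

Expand each factor separately, then convolve coefficients.
[t^0] = 1;  [t^1] = 3;  [t^2] = 5;  [t^3] = 19/3;  [t^4] = 7;  [t^5] = 109/15.

109*t^5/15 + 7*t^4 + 19*t^3/3 + 5*t^2 + 3*t + 1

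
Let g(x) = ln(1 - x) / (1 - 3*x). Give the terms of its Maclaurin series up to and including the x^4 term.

Expand 1/(denominator) as a geometric series and multiply by the numerator's series.
[x^0] = 0;  [x^1] = -1;  [x^2] = -7/2;  [x^3] = -65/6;  [x^4] = -131/4.

-131*x^4/4 - 65*x^3/6 - 7*x^2/2 - x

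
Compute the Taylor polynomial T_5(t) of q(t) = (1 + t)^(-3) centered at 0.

-21*t^5 + 15*t^4 - 10*t^3 + 6*t^2 - 3*t + 1

Compute the successive derivatives at the expansion point and divide by k!.
[t^0] = 1;  [t^1] = -3;  [t^2] = 6;  [t^3] = -10;  [t^4] = 15;  [t^5] = -21.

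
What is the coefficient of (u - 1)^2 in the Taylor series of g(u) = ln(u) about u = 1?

Differentiate repeatedly and evaluate at the center.
g(1) = 0
g′(1) = 1
g′′(1) = -1
The Taylor polynomial is Σ g^(k)(1)/k! · (u - 1)^k.

-1/2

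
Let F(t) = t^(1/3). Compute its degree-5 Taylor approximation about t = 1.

22*(t - 1)^5/729 - 10*(t - 1)^4/243 + 5*(t - 1)^3/81 - (t - 1)^2/9 + (t - 1)/3 + 1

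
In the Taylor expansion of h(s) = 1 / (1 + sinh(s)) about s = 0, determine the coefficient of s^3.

Use the geometric series for the reciprocal, then substitute.
h(0) = 1
h′(0) = -1
h′′(0) = 2
h′′′(0) = -7
So c_3 = h′′′(0)/3! = -7/6.

-7/6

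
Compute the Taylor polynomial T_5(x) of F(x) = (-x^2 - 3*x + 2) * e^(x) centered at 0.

Shift and add copies of the series according to the polynomial's terms.
[x^0] = 2;  [x^1] = -1;  [x^2] = -3;  [x^3] = -13/6;  [x^4] = -11/12;  [x^5] = -11/40.

-11*x^5/40 - 11*x^4/12 - 13*x^3/6 - 3*x^2 - x + 2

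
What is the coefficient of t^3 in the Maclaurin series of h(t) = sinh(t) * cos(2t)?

Multiply the two series term by term and collect like powers.

-11/6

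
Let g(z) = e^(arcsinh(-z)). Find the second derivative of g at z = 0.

1

Compose series: expand the inner function first, then feed it into the outer expansion.
The coefficient of z^2 in the expansion is 1/2, so g′′(0) = 2! * (1/2) = 1.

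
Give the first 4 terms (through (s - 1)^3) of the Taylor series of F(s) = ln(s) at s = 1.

[(s - 1)^0] = 0;  [(s - 1)^1] = 1;  [(s - 1)^2] = -1/2;  [(s - 1)^3] = 1/3.

(s - 1)^3/3 - (s - 1)^2/2 + (s - 1)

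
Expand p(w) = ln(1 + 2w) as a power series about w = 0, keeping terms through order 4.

Differentiate repeatedly and evaluate at the center.
p(0) = 0
p′(0) = 2
p′′(0) = -4
p′′′(0) = 16
p^(4)(0) = -96
Then c_k = p^(k)(0)/k! gives each Taylor coefficient.

-4*w^4 + 8*w^3/3 - 2*w^2 + 2*w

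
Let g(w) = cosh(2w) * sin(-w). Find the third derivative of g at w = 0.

Write out both Maclaurin series and multiply, keeping only the needed powers.
The coefficient of w^3 in the expansion is -11/6, so g′′′(0) = 3! * (-11/6) = -11.

-11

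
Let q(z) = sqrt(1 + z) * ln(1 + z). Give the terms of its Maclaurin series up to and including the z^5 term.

Take the Cauchy product of the two expansions.
q(0) = 0
q′(0) = 1
q′′(0) = 0
q′′′(0) = -1/4
q^(4)(0) = 1
q^(5)(0) = -71/16

-71*z^5/1920 + z^4/24 - z^3/24 + z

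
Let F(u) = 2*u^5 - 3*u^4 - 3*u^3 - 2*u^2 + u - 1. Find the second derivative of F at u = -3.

Differentiate repeatedly and evaluate at the center.
The coefficient of (u + 3)^2 in the expansion is -677, so F′′(-3) = 2! * (-677) = -1354.

-1354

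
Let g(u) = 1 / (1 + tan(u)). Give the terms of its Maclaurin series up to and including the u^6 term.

Use the geometric series for the reciprocal, then substitute.
g(0) = 1
g′(0) = -1
g′′(0) = 2
g′′′(0) = -8
g^(4)(0) = 40
g^(5)(0) = -256
g^(6)(0) = 1952

122*u^6/45 - 32*u^5/15 + 5*u^4/3 - 4*u^3/3 + u^2 - u + 1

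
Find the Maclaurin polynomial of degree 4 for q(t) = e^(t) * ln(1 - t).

-t^4 - 4*t^3/3 - 3*t^2/2 - t

Expand each factor separately, then convolve coefficients.
[t^0] = 0;  [t^1] = -1;  [t^2] = -3/2;  [t^3] = -4/3;  [t^4] = -1.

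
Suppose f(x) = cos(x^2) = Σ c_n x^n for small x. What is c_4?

-1/2

f(0) = 1
f′(0) = 0
f′′(0) = 0
f′′′(0) = 0
f^(4)(0) = -12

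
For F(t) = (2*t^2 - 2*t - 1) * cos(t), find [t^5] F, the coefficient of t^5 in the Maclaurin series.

Shift and add copies of the series according to the polynomial's terms.
[t^0] = -1;  [t^1] = -2;  [t^2] = 5/2;  [t^3] = 1;  [t^4] = -25/24;  [t^5] = -1/12.
So c_5 = F^(5)(0)/5! = -1/12.

-1/12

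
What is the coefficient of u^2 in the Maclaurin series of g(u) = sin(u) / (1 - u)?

Expand each factor separately, then convolve coefficients.
So c_2 = g′′(0)/2! = 1.

1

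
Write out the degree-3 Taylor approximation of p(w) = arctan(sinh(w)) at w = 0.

-w^3/6 + w

Substitute the inner expansion into the outer series and collect powers.
p(0) = 0
p′(0) = 1
p′′(0) = 0
p′′′(0) = -1
Dividing each by k! gives the coefficients c_0, ..., c_3.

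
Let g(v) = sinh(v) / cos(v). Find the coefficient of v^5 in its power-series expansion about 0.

3/10

Divide the numerator series by the denominator series (power-series long division).
[v^0] = 0;  [v^1] = 1;  [v^2] = 0;  [v^3] = 2/3;  [v^4] = 0;  [v^5] = 3/10.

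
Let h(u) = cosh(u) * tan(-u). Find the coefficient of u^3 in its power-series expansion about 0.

Take the Cauchy product of the two expansions.
h(0) = 0
h′(0) = -1
h′′(0) = 0
h′′′(0) = -5

-5/6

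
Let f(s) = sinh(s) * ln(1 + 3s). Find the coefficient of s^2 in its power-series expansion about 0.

3

Multiply the two series term by term and collect like powers.
[s^0] = 0;  [s^1] = 0;  [s^2] = 3.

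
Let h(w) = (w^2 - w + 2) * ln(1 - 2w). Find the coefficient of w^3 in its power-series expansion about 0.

-16/3

Shift and add copies of the series according to the polynomial's terms.
h(0) = 0
h′(0) = -4
h′′(0) = -4
h′′′(0) = -32
So c_3 = h′′′(0)/3! = -16/3.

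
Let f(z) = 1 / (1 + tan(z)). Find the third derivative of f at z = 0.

Use the geometric series for the reciprocal, then substitute.
The coefficient of z^3 in the expansion is -4/3, so f′′′(0) = 3! * (-4/3) = -8.

-8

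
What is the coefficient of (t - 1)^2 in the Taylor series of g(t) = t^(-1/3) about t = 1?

g(1) = 1
g′(1) = -1/3
g′′(1) = 4/9
Then c_k = g^(k)(1)/k! gives each Taylor coefficient.

2/9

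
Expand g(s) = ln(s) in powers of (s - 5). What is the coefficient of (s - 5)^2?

Apply the Taylor formula c_k = f^(k)(a)/k!.
g(5) = ln(5)
g′(5) = 1/5
g′′(5) = -1/25

-1/50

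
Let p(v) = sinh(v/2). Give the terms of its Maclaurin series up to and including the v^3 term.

v^3/48 + v/2

p(0) = 0
p′(0) = 1/2
p′′(0) = 0
p′′′(0) = 1/8
The Taylor polynomial is Σ p^(k)(0)/k! · v^k.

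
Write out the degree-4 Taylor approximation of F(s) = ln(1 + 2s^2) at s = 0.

-2*s^4 + 2*s^2

F(0) = 0
F′(0) = 0
F′′(0) = 4
F′′′(0) = 0
F^(4)(0) = -48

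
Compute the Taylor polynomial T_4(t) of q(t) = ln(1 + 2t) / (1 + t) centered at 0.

Multiply the two series term by term and collect like powers.
q(0) = 0
q′(0) = 2
q′′(0) = -8
q′′′(0) = 40
q^(4)(0) = -256

-32*t^4/3 + 20*t^3/3 - 4*t^2 + 2*t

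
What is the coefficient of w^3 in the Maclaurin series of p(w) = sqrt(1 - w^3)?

p(0) = 1
p′(0) = 0
p′′(0) = 0
p′′′(0) = -3

-1/2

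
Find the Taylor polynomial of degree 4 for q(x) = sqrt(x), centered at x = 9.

-5*(x - 9)^4/279936 + (x - 9)^3/3888 - (x - 9)^2/216 + (x - 9)/6 + 3

q(9) = 3
q′(9) = 1/6
q′′(9) = -1/108
q′′′(9) = 1/648
q^(4)(9) = -5/11664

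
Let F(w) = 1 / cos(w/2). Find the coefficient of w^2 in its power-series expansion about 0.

Write the quotient as an unknown series and match coefficients against numerator = denominator · series.
F(0) = 1
F′(0) = 0
F′′(0) = 1/4
So c_2 = F′′(0)/2! = 1/8.

1/8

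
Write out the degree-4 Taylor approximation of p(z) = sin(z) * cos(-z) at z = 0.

Write out both Maclaurin series and multiply, keeping only the needed powers.

-2*z^3/3 + z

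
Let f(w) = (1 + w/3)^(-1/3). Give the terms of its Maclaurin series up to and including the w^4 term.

35*w^4/19683 - 14*w^3/2187 + 2*w^2/81 - w/9 + 1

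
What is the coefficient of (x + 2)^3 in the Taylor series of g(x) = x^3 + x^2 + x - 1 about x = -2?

1

[(x + 2)^0] = -7;  [(x + 2)^1] = 9;  [(x + 2)^2] = -5;  [(x + 2)^3] = 1.
So c_3 = g′′′(-2)/3! = 1.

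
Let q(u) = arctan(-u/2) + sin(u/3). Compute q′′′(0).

Add the two expansions coefficient-wise.
The coefficient of u^3 in the expansion is 23/648, so q′′′(0) = 3! * (23/648) = 23/108.

23/108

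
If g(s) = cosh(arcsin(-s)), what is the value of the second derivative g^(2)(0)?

Compose series: expand the inner function first, then feed it into the outer expansion.
From the series, [s^2] g = 1/2; multiply by 2! = 2 to get 1.

1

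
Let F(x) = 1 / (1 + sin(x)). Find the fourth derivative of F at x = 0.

16

Write 1/(1+u) = 1 - u + u^2 - u^3 + ... and substitute the series for u.
The coefficient of x^4 in the expansion is 2/3, so F^(4)(0) = 4! * (2/3) = 16.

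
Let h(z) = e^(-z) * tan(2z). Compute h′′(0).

-4

Expand each factor separately, then convolve coefficients.
The coefficient of z^2 in the expansion is -2, so h′′(0) = 2! * (-2) = -4.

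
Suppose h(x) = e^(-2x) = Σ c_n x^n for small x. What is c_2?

2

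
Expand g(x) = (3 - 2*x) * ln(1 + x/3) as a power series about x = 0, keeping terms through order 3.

Shift and add copies of the series according to the polynomial's terms.
g(0) = 0
g′(0) = 1
g′′(0) = -5/3
g′′′(0) = 8/9
Dividing each by k! gives the coefficients c_0, ..., c_3.

4*x^3/27 - 5*x^2/6 + x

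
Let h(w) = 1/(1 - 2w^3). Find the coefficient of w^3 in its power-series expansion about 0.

[w^0] = 1;  [w^1] = 0;  [w^2] = 0;  [w^3] = 2.

2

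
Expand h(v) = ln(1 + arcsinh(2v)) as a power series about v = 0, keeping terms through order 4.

-4*v^4/3 + 4*v^3/3 - 2*v^2 + 2*v

Let u equal the inner series; expand the outer function in u and truncate.
[v^0] = 0;  [v^1] = 2;  [v^2] = -2;  [v^3] = 4/3;  [v^4] = -4/3.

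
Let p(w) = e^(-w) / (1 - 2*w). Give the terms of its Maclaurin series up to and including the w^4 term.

Expand 1/(denominator) as a geometric series and multiply by the numerator's series.
p(0) = 1
p′(0) = 1
p′′(0) = 5
p′′′(0) = 29
p^(4)(0) = 233

233*w^4/24 + 29*w^3/6 + 5*w^2/2 + w + 1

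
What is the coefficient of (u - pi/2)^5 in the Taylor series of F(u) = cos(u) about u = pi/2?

F(pi/2) = 0
F′(pi/2) = -1
F′′(pi/2) = 0
F′′′(pi/2) = 1
F^(4)(pi/2) = 0
F^(5)(pi/2) = -1
So c_5 = F^(5)(pi/2)/5! = -1/120.

-1/120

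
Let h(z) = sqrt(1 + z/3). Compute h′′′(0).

Compute the successive derivatives at the expansion point and divide by k!.
From the series, [z^3] h = 1/432; multiply by 3! = 6 to get 1/72.

1/72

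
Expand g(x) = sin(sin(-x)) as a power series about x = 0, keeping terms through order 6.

-x^5/10 + x^3/3 - x

Compose series: expand the inner function first, then feed it into the outer expansion.
g(0) = 0
g′(0) = -1
g′′(0) = 0
g′′′(0) = 2
g^(4)(0) = 0
g^(5)(0) = -12
g^(6)(0) = 0
The Taylor polynomial is Σ g^(k)(0)/k! · x^k.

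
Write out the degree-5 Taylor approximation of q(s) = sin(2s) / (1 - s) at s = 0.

Expand each factor separately, then convolve coefficients.
q(0) = 0
q′(0) = 2
q′′(0) = 4
q′′′(0) = 4
q^(4)(0) = 16
q^(5)(0) = 112
Then c_k = q^(k)(0)/k! gives each Taylor coefficient.

14*s^5/15 + 2*s^4/3 + 2*s^3/3 + 2*s^2 + 2*s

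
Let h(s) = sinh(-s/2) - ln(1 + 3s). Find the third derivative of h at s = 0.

Combine the two series term by term.
From the series, [s^3] h = -433/48; multiply by 3! = 6 to get -433/8.

-433/8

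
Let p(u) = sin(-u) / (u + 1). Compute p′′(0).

2

Multiply the numerator's expansion by the denominator's geometric series.
The coefficient of u^2 in the expansion is 1, so p′′(0) = 2! * (1) = 2.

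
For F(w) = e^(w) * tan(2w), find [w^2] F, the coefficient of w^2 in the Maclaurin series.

2

Multiply the two series term by term and collect like powers.
[w^0] = 0;  [w^1] = 2;  [w^2] = 2.
So c_2 = F′′(0)/2! = 2.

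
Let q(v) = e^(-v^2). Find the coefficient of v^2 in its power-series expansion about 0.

Compute the successive derivatives at the expansion point and divide by k!.
q(0) = 1
q′(0) = 0
q′′(0) = -2

-1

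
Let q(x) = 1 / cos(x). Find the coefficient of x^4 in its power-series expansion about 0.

5/24

Write the quotient as an unknown series and match coefficients against numerator = denominator · series.
q(0) = 1
q′(0) = 0
q′′(0) = 1
q′′′(0) = 0
q^(4)(0) = 5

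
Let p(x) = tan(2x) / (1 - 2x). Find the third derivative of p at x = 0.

Multiply the two series term by term and collect like powers.
From the series, [x^3] p = 32/3; multiply by 3! = 6 to get 64.

64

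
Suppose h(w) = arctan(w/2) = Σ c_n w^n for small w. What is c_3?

-1/24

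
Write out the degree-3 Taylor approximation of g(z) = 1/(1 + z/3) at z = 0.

-z^3/27 + z^2/9 - z/3 + 1

g(0) = 1
g′(0) = -1/3
g′′(0) = 2/9
g′′′(0) = -2/9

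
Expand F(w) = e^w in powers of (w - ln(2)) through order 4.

F(ln(2)) = 2
F′(ln(2)) = 2
F′′(ln(2)) = 2
F′′′(ln(2)) = 2
F^(4)(ln(2)) = 2
The Taylor polynomial is Σ F^(k)(ln(2))/k! · (w - ln(2))^k.

(w - ln(2))^4/12 + (w - ln(2))^3/3 + (w - ln(2))^2 + 2*(w - ln(2)) + 2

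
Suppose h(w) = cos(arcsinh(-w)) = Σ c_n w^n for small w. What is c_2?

-1/2

Plug the Maclaurin series of the inner function into that of the outer and collect terms.
[w^0] = 1;  [w^1] = 0;  [w^2] = -1/2.
So c_2 = h′′(0)/2! = -1/2.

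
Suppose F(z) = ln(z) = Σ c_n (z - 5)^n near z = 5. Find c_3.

1/375

F(5) = ln(5)
F′(5) = 1/5
F′′(5) = -1/25
F′′′(5) = 2/125
So c_3 = F′′′(5)/3! = 1/375.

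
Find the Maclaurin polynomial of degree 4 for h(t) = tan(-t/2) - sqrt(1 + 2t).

Combine the two series term by term.
h(0) = -1
h′(0) = -3/2
h′′(0) = 1
h′′′(0) = -13/4
h^(4)(0) = 15

5*t^4/8 - 13*t^3/24 + t^2/2 - 3*t/2 - 1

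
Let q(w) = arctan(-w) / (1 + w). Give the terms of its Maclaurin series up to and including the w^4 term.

Expand each factor separately, then convolve coefficients.
q(0) = 0
q′(0) = -1
q′′(0) = 2
q′′′(0) = -4
q^(4)(0) = 16
The Taylor polynomial is Σ q^(k)(0)/k! · w^k.

2*w^4/3 - 2*w^3/3 + w^2 - w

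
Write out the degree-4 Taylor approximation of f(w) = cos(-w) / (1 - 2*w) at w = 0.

Use 1/(1 - r) = Σ r^k on the denominator, then take the Cauchy product.
f(0) = 1
f′(0) = 2
f′′(0) = 7
f′′′(0) = 42
f^(4)(0) = 337
Dividing each by k! gives the coefficients c_0, ..., c_4.

337*w^4/24 + 7*w^3 + 7*w^2/2 + 2*w + 1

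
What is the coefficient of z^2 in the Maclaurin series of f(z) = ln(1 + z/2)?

f(0) = 0
f′(0) = 1/2
f′′(0) = -1/4
So c_2 = f′′(0)/2! = -1/8.

-1/8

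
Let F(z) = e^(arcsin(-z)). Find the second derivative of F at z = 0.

Substitute the inner expansion into the outer series and collect powers.
The coefficient of z^2 in the expansion is 1/2, so F′′(0) = 2! * (1/2) = 1.

1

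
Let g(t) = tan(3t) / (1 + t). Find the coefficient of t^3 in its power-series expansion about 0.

Multiply the two series term by term and collect like powers.
So c_3 = g′′′(0)/3! = 12.

12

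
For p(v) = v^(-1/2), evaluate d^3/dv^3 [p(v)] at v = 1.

Use the known series and substitute for the argument.
From the series, [(v - 1)^3] p = -5/16; multiply by 3! = 6 to get -15/8.

-15/8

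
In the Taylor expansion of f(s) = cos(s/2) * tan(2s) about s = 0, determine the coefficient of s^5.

3781/960

Take the Cauchy product of the two expansions.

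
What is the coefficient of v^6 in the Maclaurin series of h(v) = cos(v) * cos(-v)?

Write out both Maclaurin series and multiply, keeping only the needed powers.

-2/45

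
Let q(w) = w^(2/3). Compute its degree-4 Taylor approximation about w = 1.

-7*(w - 1)^4/243 + 4*(w - 1)^3/81 - (w - 1)^2/9 + 2*(w - 1)/3 + 1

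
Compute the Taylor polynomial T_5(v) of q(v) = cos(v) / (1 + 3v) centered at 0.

Multiply the two series term by term and collect like powers.
q(0) = 1
q′(0) = -3
q′′(0) = 17
q′′′(0) = -153
q^(4)(0) = 1837
q^(5)(0) = -27555

-1837*v^5/8 + 1837*v^4/24 - 51*v^3/2 + 17*v^2/2 - 3*v + 1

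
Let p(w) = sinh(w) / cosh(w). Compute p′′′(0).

-2

Write the quotient as an unknown series and match coefficients against numerator = denominator · series.
The coefficient of w^3 in the expansion is -1/3, so p′′′(0) = 3! * (-1/3) = -2.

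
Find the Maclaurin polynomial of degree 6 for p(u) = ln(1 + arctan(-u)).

Let u equal the inner series; expand the outer function in u and truncate.

-4*u^6/45 - u^5/15 + u^4/12 - u^2/2 - u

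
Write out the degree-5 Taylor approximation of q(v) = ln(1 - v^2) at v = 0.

Apply the Taylor formula c_k = f^(k)(a)/k!.
[v^0] = 0;  [v^1] = 0;  [v^2] = -1;  [v^3] = 0;  [v^4] = -1/2;  [v^5] = 0.

-v^4/2 - v^2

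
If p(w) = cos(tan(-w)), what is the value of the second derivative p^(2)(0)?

Plug the Maclaurin series of the inner function into that of the outer and collect terms.
The coefficient of w^2 in the expansion is -1/2, so p′′(0) = 2! * (-1/2) = -1.

-1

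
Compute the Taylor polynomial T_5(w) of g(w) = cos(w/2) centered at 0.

w^4/384 - w^2/8 + 1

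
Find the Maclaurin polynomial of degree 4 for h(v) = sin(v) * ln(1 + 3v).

Take the Cauchy product of the two expansions.
h(0) = 0
h′(0) = 0
h′′(0) = 6
h′′′(0) = -27
h^(4)(0) = 204

17*v^4/2 - 9*v^3/2 + 3*v^2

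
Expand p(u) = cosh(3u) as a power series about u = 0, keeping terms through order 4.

27*u^4/8 + 9*u^2/2 + 1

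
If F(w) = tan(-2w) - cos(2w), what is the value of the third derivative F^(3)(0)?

Add the two expansions coefficient-wise.
From the series, [w^3] F = -8/3; multiply by 3! = 6 to get -16.

-16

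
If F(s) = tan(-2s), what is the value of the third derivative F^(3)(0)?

-16

From the series, [s^3] F = -8/3; multiply by 3! = 6 to get -16.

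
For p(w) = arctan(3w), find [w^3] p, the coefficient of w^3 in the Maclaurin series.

Apply the Taylor formula c_k = f^(k)(a)/k!.
[w^0] = 0;  [w^1] = 3;  [w^2] = 0;  [w^3] = -9.

-9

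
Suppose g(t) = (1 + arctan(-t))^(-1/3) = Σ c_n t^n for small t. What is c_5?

Compose series: expand the inner function first, then feed it into the outer expansion.
g(0) = 1
g′(0) = 1/3
g′′(0) = 4/9
g′′′(0) = 10/27
g^(4)(0) = -8/81
g^(5)(0) = 544/243

68/3645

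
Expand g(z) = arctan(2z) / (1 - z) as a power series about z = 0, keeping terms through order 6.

86*z^6/15 + 86*z^5/15 - 2*z^4/3 - 2*z^3/3 + 2*z^2 + 2*z

Multiply the numerator's expansion by the denominator's geometric series.
g(0) = 0
g′(0) = 2
g′′(0) = 4
g′′′(0) = -4
g^(4)(0) = -16
g^(5)(0) = 688
g^(6)(0) = 4128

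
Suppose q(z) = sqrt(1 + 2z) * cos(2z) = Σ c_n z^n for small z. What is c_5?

13/24

Write out both Maclaurin series and multiply, keeping only the needed powers.
q(0) = 1
q′(0) = 1
q′′(0) = -5
q′′′(0) = -9
q^(4)(0) = 25
q^(5)(0) = 65
Then c_k = q^(k)(0)/k! gives each Taylor coefficient.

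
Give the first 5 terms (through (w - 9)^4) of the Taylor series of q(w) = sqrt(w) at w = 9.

-5*(w - 9)^4/279936 + (w - 9)^3/3888 - (w - 9)^2/216 + (w - 9)/6 + 3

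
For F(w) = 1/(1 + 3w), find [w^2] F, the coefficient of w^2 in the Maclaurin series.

9

Differentiate repeatedly and evaluate at the center.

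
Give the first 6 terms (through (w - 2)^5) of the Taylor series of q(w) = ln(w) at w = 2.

[(w - 2)^0] = ln(2);  [(w - 2)^1] = 1/2;  [(w - 2)^2] = -1/8;  [(w - 2)^3] = 1/24;  [(w - 2)^4] = -1/64;  [(w - 2)^5] = 1/160.

(w - 2)^5/160 - (w - 2)^4/64 + (w - 2)^3/24 - (w - 2)^2/8 + (w - 2)/2 + ln(2)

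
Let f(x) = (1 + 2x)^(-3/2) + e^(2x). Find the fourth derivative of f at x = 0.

961

Expand each term separately and add.
From the series, [x^4] f = 961/24; multiply by 4! = 24 to get 961.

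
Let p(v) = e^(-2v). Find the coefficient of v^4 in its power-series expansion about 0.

p(0) = 1
p′(0) = -2
p′′(0) = 4
p′′′(0) = -8
p^(4)(0) = 16

2/3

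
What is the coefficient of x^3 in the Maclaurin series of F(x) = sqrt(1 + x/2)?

F(0) = 1
F′(0) = 1/4
F′′(0) = -1/16
F′′′(0) = 3/64
So c_3 = F′′′(0)/3! = 1/128.

1/128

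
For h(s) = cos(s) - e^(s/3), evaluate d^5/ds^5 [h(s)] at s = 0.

-1/243

Add the two expansions coefficient-wise.
The coefficient of s^5 in the expansion is -1/29160, so h^(5)(0) = 5! * (-1/29160) = -1/243.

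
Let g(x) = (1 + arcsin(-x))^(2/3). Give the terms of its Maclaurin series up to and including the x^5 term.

Substitute the inner expansion into the outer series and collect powers.
g(0) = 1
g′(0) = -2/3
g′′(0) = -2/9
g′′′(0) = -26/27
g^(4)(0) = -128/81
g^(5)(0) = -2738/243
The Taylor polynomial is Σ g^(k)(0)/k! · x^k.

-1369*x^5/14580 - 16*x^4/243 - 13*x^3/81 - x^2/9 - 2*x/3 + 1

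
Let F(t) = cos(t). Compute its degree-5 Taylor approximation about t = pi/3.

-sqrt(3)*(t - pi/3)^5/240 + (t - pi/3)^4/48 + sqrt(3)*(t - pi/3)^3/12 - (t - pi/3)^2/4 - sqrt(3)*(t - pi/3)/2 + 1/2

Apply the Taylor formula c_k = f^(k)(a)/k!.
F(pi/3) = 1/2
F′(pi/3) = -sqrt(3)/2
F′′(pi/3) = -1/2
F′′′(pi/3) = sqrt(3)/2
F^(4)(pi/3) = 1/2
F^(5)(pi/3) = -sqrt(3)/2
Then c_k = F^(k)(pi/3)/k! gives each Taylor coefficient.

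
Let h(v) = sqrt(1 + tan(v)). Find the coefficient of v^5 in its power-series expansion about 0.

Let u equal the inner series; expand the outer function in u and truncate.
h(0) = 1
h′(0) = 1/2
h′′(0) = -1/4
h′′′(0) = 11/8
h^(4)(0) = -47/16
h^(5)(0) = 601/32
So c_5 = h^(5)(0)/5! = 601/3840.

601/3840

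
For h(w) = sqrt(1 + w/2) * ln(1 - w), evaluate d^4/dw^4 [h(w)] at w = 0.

Write out both Maclaurin series and multiply, keeping only the needed powers.
The coefficient of w^4 in the expansion is -125/384, so h^(4)(0) = 4! * (-125/384) = -125/16.

-125/16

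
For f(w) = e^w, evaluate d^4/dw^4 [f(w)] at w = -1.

e^(-1)

The coefficient of (w + 1)^4 in the expansion is e^(-1)/24, so f^(4)(-1) = 4! * (e^(-1)/24) = e^(-1).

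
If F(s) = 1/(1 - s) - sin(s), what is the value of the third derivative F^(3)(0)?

Expand each term separately and add.
The coefficient of s^3 in the expansion is 7/6, so F′′′(0) = 3! * (7/6) = 7.

7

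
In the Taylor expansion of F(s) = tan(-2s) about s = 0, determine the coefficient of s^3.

-8/3

Use the known series and substitute for the argument.
[s^0] = 0;  [s^1] = -2;  [s^2] = 0;  [s^3] = -8/3.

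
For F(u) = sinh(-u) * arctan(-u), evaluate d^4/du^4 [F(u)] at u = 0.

-4

Multiply the two series term by term and collect like powers.
The coefficient of u^4 in the expansion is -1/6, so F^(4)(0) = 4! * (-1/6) = -4.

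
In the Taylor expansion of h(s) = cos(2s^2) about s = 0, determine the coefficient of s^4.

h(0) = 1
h′(0) = 0
h′′(0) = 0
h′′′(0) = 0
h^(4)(0) = -48
So c_4 = h^(4)(0)/4! = -2.

-2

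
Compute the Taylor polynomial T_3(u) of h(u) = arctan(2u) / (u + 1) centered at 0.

-2*u^3/3 - 2*u^2 + 2*u

Use 1/(1 - r) = Σ r^k on the denominator, then take the Cauchy product.
h(0) = 0
h′(0) = 2
h′′(0) = -4
h′′′(0) = -4
Then c_k = h^(k)(0)/k! gives each Taylor coefficient.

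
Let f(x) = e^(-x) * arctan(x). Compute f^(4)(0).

Take the Cauchy product of the two expansions.
From the series, [x^4] f = 1/6; multiply by 4! = 24 to get 4.

4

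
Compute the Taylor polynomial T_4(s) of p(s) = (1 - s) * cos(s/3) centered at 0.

s^4/1944 + s^3/18 - s^2/18 - s + 1

Shift and add copies of the series according to the polynomial's terms.
p(0) = 1
p′(0) = -1
p′′(0) = -1/9
p′′′(0) = 1/3
p^(4)(0) = 1/81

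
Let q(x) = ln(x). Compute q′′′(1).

The coefficient of (x - 1)^3 in the expansion is 1/3, so q′′′(1) = 3! * (1/3) = 2.

2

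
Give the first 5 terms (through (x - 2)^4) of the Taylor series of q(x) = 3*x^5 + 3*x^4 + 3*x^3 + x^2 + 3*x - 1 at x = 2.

Apply the Taylor formula c_k = f^(k)(a)/k!.
q(2) = 177
q′(2) = 379
q′′(2) = 662
q′′′(2) = 882
q^(4)(2) = 792

33*(x - 2)^4 + 147*(x - 2)^3 + 331*(x - 2)^2 + 379*(x - 2) + 177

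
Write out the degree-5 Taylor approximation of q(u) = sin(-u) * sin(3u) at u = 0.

5*u^4 - 3*u^2

Take the Cauchy product of the two expansions.
[u^0] = 0;  [u^1] = 0;  [u^2] = -3;  [u^3] = 0;  [u^4] = 5;  [u^5] = 0.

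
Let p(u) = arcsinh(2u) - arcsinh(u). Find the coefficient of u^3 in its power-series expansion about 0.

-7/6

Expand each term separately and add.
So c_3 = p′′′(0)/3! = -7/6.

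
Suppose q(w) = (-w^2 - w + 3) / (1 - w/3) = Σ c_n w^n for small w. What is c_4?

-1/9

Multiply each power in the prefactor through the base expansion.
q(0) = 3
q′(0) = 0
q′′(0) = -2
q′′′(0) = -2
q^(4)(0) = -8/3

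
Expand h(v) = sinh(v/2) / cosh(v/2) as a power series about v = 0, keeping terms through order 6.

v^5/240 - v^3/24 + v/2

Divide the numerator series by the denominator series (power-series long division).
[v^0] = 0;  [v^1] = 1/2;  [v^2] = 0;  [v^3] = -1/24;  [v^4] = 0;  [v^5] = 1/240;  [v^6] = 0.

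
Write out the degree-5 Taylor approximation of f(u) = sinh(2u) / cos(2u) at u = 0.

Divide the numerator series by the denominator series (power-series long division).

48*u^5/5 + 16*u^3/3 + 2*u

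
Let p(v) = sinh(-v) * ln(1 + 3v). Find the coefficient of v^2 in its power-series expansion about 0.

-3

Write out both Maclaurin series and multiply, keeping only the needed powers.
p(0) = 0
p′(0) = 0
p′′(0) = -6
So c_2 = p′′(0)/2! = -3.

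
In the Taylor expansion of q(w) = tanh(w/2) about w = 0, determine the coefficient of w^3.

[w^0] = 0;  [w^1] = 1/2;  [w^2] = 0;  [w^3] = -1/24.
So c_3 = q′′′(0)/3! = -1/24.

-1/24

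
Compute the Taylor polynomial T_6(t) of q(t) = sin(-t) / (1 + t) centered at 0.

101*t^6/120 - 101*t^5/120 + 5*t^4/6 - 5*t^3/6 + t^2 - t

Write out both Maclaurin series and multiply, keeping only the needed powers.
q(0) = 0
q′(0) = -1
q′′(0) = 2
q′′′(0) = -5
q^(4)(0) = 20
q^(5)(0) = -101
q^(6)(0) = 606
Then c_k = q^(k)(0)/k! gives each Taylor coefficient.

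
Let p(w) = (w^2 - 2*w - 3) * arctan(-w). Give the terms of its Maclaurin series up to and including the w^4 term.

-2*w^4/3 - 2*w^3 + 2*w^2 + 3*w

Multiply each power in the prefactor through the base expansion.
p(0) = 0
p′(0) = 3
p′′(0) = 4
p′′′(0) = -12
p^(4)(0) = -16
Dividing each by k! gives the coefficients c_0, ..., c_4.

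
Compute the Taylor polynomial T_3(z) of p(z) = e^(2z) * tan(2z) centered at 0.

Take the Cauchy product of the two expansions.
p(0) = 0
p′(0) = 2
p′′(0) = 8
p′′′(0) = 40

20*z^3/3 + 4*z^2 + 2*z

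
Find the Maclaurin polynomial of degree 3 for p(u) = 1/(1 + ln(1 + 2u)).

Substitute the inner expansion into the outer series and collect powers.

-56*u^3/3 + 6*u^2 - 2*u + 1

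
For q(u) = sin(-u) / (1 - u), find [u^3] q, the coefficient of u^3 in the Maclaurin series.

-5/6

Multiply the two series term by term and collect like powers.
[u^0] = 0;  [u^1] = -1;  [u^2] = -1;  [u^3] = -5/6.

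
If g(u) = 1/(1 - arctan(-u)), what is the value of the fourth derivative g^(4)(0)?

Compose series: expand the inner function first, then feed it into the outer expansion.
The coefficient of u^4 in the expansion is 1/3, so g^(4)(0) = 4! * (1/3) = 8.

8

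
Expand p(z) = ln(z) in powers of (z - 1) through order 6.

Use the known series and substitute for the argument.
p(1) = 0
p′(1) = 1
p′′(1) = -1
p′′′(1) = 2
p^(4)(1) = -6
p^(5)(1) = 24
p^(6)(1) = -120
Dividing each by k! gives the coefficients c_0, ..., c_6.

-(z - 1)^6/6 + (z - 1)^5/5 - (z - 1)^4/4 + (z - 1)^3/3 - (z - 1)^2/2 + (z - 1)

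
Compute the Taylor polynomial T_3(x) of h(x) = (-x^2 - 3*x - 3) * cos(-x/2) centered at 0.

Multiply each power in the prefactor through the base expansion.
h(0) = -3
h′(0) = -3
h′′(0) = -5/4
h′′′(0) = 9/4

3*x^3/8 - 5*x^2/8 - 3*x - 3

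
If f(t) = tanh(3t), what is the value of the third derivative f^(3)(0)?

-54

Use the known series and substitute for the argument.
The coefficient of t^3 in the expansion is -9, so f′′′(0) = 3! * (-9) = -54.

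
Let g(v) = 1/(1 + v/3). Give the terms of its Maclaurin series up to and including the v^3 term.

-v^3/27 + v^2/9 - v/3 + 1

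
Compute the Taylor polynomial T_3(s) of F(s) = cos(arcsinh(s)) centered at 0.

Substitute the inner expansion into the outer series and collect powers.
F(0) = 1
F′(0) = 0
F′′(0) = -1
F′′′(0) = 0

1 - s^2/2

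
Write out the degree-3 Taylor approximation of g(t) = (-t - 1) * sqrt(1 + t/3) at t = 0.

Distribute the polynomial across the series and collect like powers.
g(0) = -1
g′(0) = -7/6
g′′(0) = -11/36
g′′′(0) = 5/72
Dividing each by k! gives the coefficients c_0, ..., c_3.

5*t^3/432 - 11*t^2/72 - 7*t/6 - 1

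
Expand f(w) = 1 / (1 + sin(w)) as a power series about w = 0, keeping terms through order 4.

2*w^4/3 - 5*w^3/6 + w^2 - w + 1

Use the geometric series for the reciprocal, then substitute.
[w^0] = 1;  [w^1] = -1;  [w^2] = 1;  [w^3] = -5/6;  [w^4] = 2/3.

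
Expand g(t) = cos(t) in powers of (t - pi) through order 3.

(t - pi)^2/2 - 1

Differentiate repeatedly and evaluate at the center.
g(pi) = -1
g′(pi) = 0
g′′(pi) = 1
g′′′(pi) = 0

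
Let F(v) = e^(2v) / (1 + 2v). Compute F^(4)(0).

Take the Cauchy product of the two expansions.
From the series, [v^4] F = 6; multiply by 4! = 24 to get 144.

144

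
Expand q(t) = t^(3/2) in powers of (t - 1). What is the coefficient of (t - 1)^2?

3/8

Use the known series and substitute for the argument.
[(t - 1)^0] = 1;  [(t - 1)^1] = 3/2;  [(t - 1)^2] = 3/8.
So c_2 = q′′(1)/2! = 3/8.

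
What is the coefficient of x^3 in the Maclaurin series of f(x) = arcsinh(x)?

c_3 = f′′′(0)/3! = -1/6.

-1/6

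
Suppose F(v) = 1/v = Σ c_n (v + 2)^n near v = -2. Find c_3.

-1/16

[(v + 2)^0] = -1/2;  [(v + 2)^1] = -1/4;  [(v + 2)^2] = -1/8;  [(v + 2)^3] = -1/16.
So c_3 = F′′′(-2)/3! = -1/16.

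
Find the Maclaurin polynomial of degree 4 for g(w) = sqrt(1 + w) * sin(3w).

-33*w^4/16 - 39*w^3/8 + 3*w^2/2 + 3*w

Expand each factor separately, then convolve coefficients.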